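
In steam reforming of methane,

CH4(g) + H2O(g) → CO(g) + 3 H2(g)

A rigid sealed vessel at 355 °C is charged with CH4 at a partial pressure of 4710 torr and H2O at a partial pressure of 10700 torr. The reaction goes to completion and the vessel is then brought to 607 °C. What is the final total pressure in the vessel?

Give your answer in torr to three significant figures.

Because the vessel is rigid and T is held at 355 °C, work the stoichiometry in partial pressures (P_i = n_iRT/V).
P(H2O) required for 4710 torr of CH4 = (1/1) × 4710 = 4710 torr; available 10700 torr, so CH4 is limiting.
P(H2O) remaining = 10700 − (1/1) × 4710 = 5990 torr
P(gaseous products) = (1+3)/1 × 4710 = 18840 torr
P_total at 355 °C = 5990 + 18840 = 24830 torr
Scaling to 607 °C: P = 24830 × 880.15/628.15 = 34790 torr

34800 torr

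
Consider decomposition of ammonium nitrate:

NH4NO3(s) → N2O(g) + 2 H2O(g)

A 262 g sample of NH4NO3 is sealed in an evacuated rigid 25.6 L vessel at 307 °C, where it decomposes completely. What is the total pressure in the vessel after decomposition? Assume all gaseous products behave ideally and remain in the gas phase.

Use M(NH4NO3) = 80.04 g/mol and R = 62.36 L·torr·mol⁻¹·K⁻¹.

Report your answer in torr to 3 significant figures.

13900 torr

n(NH4NO3) = 262 / 80.04 = 3.273 mol
n(gas produced) = (3/1) × 3.273 = 9.819 mol
P = nRT/V = 9.819 × 62.36 × 580.15 / 25.6 = 13880 torr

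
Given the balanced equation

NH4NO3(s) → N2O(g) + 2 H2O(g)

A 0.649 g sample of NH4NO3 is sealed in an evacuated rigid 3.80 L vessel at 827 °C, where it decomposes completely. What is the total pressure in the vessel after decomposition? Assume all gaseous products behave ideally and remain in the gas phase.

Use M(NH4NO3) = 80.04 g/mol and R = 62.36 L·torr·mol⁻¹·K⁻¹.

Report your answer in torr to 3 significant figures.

n(NH4NO3) = 0.649 / 80.04 = 0.008108 mol
n(gas produced) = (3/1) × 0.008108 = 0.02432 mol
P = nRT/V = 0.02432 × 62.36 × 1100.15 / 3.80 = 439.1 torr

439 torr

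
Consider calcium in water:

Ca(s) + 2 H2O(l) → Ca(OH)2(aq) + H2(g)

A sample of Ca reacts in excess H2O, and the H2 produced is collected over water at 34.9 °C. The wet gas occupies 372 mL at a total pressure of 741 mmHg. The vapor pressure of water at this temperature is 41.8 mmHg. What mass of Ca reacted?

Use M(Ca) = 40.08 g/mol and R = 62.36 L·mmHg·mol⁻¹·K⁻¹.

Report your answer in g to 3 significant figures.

0.543 g

P(H2) = 741 − 41.8 = 699.2 mmHg
n(H2) = PV/RT = (699.2 × 0.3720) / (62.36 × 308.05) = 0.01354 mol
n(Ca) = (1/1) × 0.01354 = 0.01354 mol
m(Ca) = 0.01354 × 40.08 = 0.5427 g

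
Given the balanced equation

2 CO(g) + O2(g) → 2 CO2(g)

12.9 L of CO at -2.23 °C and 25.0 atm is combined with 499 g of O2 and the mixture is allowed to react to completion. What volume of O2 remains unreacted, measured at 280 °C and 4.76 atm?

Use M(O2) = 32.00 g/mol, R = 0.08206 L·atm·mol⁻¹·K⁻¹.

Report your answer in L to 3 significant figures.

n(CO) = PV/RT = (25.0 × 12.9) / (0.08206 × 270.92) = 14.51 mol
n(O2) = 499 / 32.00 = 15.59 mol
For 14.51 mol CO, stoichiometry requires (1/2) × 14.51 = 7.255 mol O2; 15.59 mol is available, so CO is limiting.
n(O2) consumed = (1/2) × 14.51 = 7.255 mol; remaining = 15.59 − 7.255 = 8.335 mol
V(O2) = nRT/P = 8.335 × 0.08206 × 553.15 / 4.76 = 79.48 L

79.5 L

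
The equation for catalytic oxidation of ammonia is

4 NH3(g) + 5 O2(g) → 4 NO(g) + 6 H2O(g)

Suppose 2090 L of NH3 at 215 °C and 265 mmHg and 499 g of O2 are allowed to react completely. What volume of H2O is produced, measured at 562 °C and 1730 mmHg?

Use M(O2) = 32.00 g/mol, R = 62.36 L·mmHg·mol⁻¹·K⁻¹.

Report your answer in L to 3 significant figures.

n(NH3) = PV/RT = (265 × 2090) / (62.36 × 488.15) = 18.19 mol
n(O2) = 499 / 32.00 = 15.59 mol
For 18.19 mol NH3, stoichiometry requires (5/4) × 18.19 = 22.74 mol O2; 15.59 mol is available, so O2 is limiting.
n(H2O) = (6/5) × 15.59 = 18.71 mol
V(H2O) = nRT/P = 18.71 × 62.36 × 835.15 / 1730 = 563.2 L

563 L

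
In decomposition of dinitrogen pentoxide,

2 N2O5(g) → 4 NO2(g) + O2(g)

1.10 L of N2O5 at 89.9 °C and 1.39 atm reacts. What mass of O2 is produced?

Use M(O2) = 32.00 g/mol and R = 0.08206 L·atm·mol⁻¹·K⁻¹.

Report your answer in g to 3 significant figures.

n(N2O5) = PV/RT = (1.39 × 1.10) / (0.08206 × 363.05) = 0.05132 mol
n(O2) = (1/2) × 0.05132 = 0.02566 mol
m(O2) = 0.02566 × 32.00 = 0.8211 g

0.821 g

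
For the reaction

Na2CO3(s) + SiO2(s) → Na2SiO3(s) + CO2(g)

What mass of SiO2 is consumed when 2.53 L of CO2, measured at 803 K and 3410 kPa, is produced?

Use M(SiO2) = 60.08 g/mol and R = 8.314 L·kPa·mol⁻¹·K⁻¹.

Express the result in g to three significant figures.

n(CO2) = PV/RT = (3410 × 2.53) / (8.314 × 803) = 1.292 mol
n(SiO2) = (1/1) × 1.292 = 1.292 mol
m(SiO2) = 1.292 × 60.08 = 77.62 g

77.6 g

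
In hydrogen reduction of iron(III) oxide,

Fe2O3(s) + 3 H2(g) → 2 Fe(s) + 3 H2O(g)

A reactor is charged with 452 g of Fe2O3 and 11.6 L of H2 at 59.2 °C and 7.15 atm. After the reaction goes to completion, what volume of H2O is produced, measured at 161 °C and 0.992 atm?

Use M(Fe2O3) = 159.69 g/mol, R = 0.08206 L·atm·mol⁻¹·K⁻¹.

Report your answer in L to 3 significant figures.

n(Fe2O3) = 452 / 159.69 = 2.830 mol
n(H2) = PV/RT = (7.15 × 11.6) / (0.08206 × 332.35) = 3.041 mol
For 2.830 mol Fe2O3, stoichiometry requires (3/1) × 2.830 = 8.490 mol H2; 3.041 mol is available, so H2 is limiting.
n(H2O) = (3/3) × 3.041 = 3.041 mol
V(H2O) = nRT/P = 3.041 × 0.08206 × 434.15 / 0.992 = 109.2 L

109 L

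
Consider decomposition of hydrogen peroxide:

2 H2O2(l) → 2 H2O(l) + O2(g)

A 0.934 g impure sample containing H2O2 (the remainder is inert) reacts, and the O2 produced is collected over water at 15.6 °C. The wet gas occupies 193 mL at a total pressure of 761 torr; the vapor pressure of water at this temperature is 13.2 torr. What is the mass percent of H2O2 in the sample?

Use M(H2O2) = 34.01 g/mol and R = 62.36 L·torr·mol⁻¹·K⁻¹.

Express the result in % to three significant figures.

58.4 %

P(O2) = 761 − 13.2 = 747.8 torr
n(O2) = PV/RT = (747.8 × 0.1930) / (62.36 × 288.75) = 0.008015 mol
n(H2O2) = (2/1) × 0.008015 = 0.01603 mol
m(H2O2) = 0.01603 × 34.01 = 0.5452 g
%H2O2 = 0.5452 / 0.934 × 100 = 58.37%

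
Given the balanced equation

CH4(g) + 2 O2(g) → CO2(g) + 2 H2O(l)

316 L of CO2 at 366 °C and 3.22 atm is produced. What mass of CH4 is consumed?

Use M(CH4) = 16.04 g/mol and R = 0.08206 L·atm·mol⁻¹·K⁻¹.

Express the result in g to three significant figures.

n(CO2) = PV/RT = (3.22 × 316) / (0.08206 × 639.15) = 19.40 mol
n(CH4) = (1/1) × 19.40 = 19.40 mol
m(CH4) = 19.40 × 16.04 = 311.2 g

311 g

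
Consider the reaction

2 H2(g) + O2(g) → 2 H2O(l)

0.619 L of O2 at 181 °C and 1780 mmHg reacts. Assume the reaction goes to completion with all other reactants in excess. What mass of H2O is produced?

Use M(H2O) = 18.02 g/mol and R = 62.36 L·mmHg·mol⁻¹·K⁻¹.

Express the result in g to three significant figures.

n(O2) = PV/RT = (1780 × 0.619) / (62.36 × 454.15) = 0.03890 mol
n(H2O) = (2/1) × 0.03890 = 0.07780 mol
m(H2O) = 0.07780 × 18.02 = 1.402 g

1.40 g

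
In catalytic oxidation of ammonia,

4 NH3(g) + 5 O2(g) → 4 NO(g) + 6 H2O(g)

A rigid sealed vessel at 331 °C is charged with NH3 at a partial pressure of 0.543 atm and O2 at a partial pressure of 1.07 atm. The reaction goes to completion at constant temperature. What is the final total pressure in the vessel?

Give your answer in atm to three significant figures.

1.75 atm

Because the vessel is rigid and T is held at 331 °C, work the stoichiometry in partial pressures (P_i = n_iRT/V).
P(O2) required for 0.543 atm of NH3 = (5/4) × 0.543 = 0.6788 atm; available 1.07 atm, so NH3 is limiting.
P(O2) remaining = 1.07 − (5/4) × 0.543 = 0.3912 atm
P(gaseous products) = (4+6)/4 × 0.543 = 1.358 atm
P_total at 331 °C = 0.3912 + 1.358 = 1.749 atm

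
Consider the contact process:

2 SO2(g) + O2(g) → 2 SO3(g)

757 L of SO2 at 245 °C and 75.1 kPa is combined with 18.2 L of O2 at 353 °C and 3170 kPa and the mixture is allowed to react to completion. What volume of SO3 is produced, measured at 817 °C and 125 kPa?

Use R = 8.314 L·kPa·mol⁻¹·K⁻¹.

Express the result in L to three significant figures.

n(SO2) = PV/RT = (75.1 × 757) / (8.314 × 518.15) = 13.20 mol
n(O2) = PV/RT = (3170 × 18.2) / (8.314 × 626.15) = 11.08 mol
For 13.20 mol SO2, stoichiometry requires (1/2) × 13.20 = 6.600 mol O2; 11.08 mol is available, so SO2 is limiting.
n(SO3) = (2/2) × 13.20 = 13.20 mol
V(SO3) = nRT/P = 13.20 × 8.314 × 1090.15 / 125 = 957.1 L

957 L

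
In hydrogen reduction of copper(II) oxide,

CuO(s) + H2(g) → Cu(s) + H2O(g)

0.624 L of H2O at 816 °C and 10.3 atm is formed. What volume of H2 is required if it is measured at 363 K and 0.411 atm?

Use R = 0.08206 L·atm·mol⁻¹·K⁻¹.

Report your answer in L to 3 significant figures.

5.21 L

n(H2O) = PV/RT = (10.3 × 0.624) / (0.08206 × 1089.15) = 0.07191 mol
n(H2) = (1/1) × 0.07191 = 0.07191 mol
V = nRT/P = 0.07191 × 0.08206 × 363 / 0.411 = 5.212 L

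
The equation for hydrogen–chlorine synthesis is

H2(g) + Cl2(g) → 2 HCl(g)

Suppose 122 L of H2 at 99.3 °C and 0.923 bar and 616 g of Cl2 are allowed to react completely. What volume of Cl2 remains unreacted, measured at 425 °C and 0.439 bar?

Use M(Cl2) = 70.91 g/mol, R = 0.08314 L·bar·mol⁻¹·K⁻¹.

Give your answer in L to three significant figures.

668 L

n(H2) = PV/RT = (0.923 × 122) / (0.08314 × 372.45) = 3.636 mol
n(Cl2) = 616 / 70.91 = 8.687 mol
For 3.636 mol H2, stoichiometry requires (1/1) × 3.636 = 3.636 mol Cl2; 8.687 mol is available, so H2 is limiting.
n(Cl2) consumed = (1/1) × 3.636 = 3.636 mol; remaining = 8.687 − 3.636 = 5.051 mol
V(Cl2) = nRT/P = 5.051 × 0.08314 × 698.15 / 0.439 = 667.8 L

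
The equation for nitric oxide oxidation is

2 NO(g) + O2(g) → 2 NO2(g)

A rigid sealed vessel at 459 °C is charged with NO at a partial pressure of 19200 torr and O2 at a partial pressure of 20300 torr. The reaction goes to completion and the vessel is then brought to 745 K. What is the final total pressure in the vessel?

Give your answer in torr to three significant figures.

At constant V, partial pressures at 459 °C are proportional to moles, so apply stoichiometry directly to pressures.
P(O2) required for 19200 torr of NO = (1/2) × 19200 = 9600 torr; available 20300 torr, so NO is limiting.
P(O2) remaining = 20300 − (1/2) × 19200 = 10700 torr
P(gaseous products) = (2)/2 × 19200 = 19200 torr
P_total at 459 °C = 10700 + 19200 = 29900 torr
Scaling to 745 K: P = 29900 × 745/732.15 = 30420 torr

30400 torr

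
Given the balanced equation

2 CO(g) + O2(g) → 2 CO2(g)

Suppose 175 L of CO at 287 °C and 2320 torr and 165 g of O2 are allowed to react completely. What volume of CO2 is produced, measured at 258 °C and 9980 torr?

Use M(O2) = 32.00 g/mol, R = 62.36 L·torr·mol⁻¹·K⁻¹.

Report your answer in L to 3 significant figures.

n(CO) = PV/RT = (2320 × 175) / (62.36 × 560.15) = 11.62 mol
n(O2) = 165 / 32.00 = 5.156 mol
For 11.62 mol CO, stoichiometry requires (1/2) × 11.62 = 5.810 mol O2; 5.156 mol is available, so O2 is limiting.
n(CO2) = (2/1) × 5.156 = 10.31 mol
V(CO2) = nRT/P = 10.31 × 62.36 × 531.15 / 9980 = 34.22 L

34.2 L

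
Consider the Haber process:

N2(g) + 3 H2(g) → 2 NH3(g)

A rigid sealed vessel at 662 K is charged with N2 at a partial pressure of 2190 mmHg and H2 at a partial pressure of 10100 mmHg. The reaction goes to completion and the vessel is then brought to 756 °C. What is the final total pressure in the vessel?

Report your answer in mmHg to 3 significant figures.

At constant V, partial pressures at 662 K are proportional to moles, so apply stoichiometry directly to pressures.
P(H2) required for 2190 mmHg of N2 = (3/1) × 2190 = 6570 mmHg; available 10100 mmHg, so N2 is limiting.
P(H2) remaining = 10100 − (3/1) × 2190 = 3530 mmHg
P(gaseous products) = (2)/1 × 2190 = 4380 mmHg
P_total at 662 K = 3530 + 4380 = 7910 mmHg
Scaling to 756 °C: P = 7910 × 1029.15/662 = 12300 mmHg

12300 mmHg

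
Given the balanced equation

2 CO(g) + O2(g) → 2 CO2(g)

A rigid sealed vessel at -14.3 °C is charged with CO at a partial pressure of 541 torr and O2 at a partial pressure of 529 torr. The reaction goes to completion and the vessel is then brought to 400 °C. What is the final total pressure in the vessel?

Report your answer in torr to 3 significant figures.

With V and T fixed, P_i ∝ n_i, so the mole ratios apply directly to partial pressures at -14.3 °C.
P(O2) required for 541 torr of CO = (1/2) × 541 = 270.5 torr; available 529 torr, so CO is limiting.
P(O2) remaining = 529 − (1/2) × 541 = 258.5 torr
P(gaseous products) = (2)/2 × 541 = 541.0 torr
P_total at -14.3 °C = 258.5 + 541.0 = 799.5 torr
Scaling to 400 °C: P = 799.5 × 673.15/258.85 = 2079 torr

2080 torr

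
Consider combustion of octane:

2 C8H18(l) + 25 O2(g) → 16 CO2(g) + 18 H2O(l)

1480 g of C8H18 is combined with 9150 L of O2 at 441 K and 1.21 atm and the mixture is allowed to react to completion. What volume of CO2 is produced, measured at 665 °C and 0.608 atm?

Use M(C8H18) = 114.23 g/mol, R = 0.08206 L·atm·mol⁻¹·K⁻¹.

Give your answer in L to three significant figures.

n(C8H18) = 1480 / 114.23 = 12.96 mol
n(O2) = PV/RT = (1.21 × 9150) / (0.08206 × 441) = 305.9 mol
For 12.96 mol C8H18, stoichiometry requires (25/2) × 12.96 = 162.0 mol O2; 305.9 mol is available, so C8H18 is limiting.
n(CO2) = (16/2) × 12.96 = 103.7 mol
V(CO2) = nRT/P = 103.7 × 0.08206 × 938.15 / 0.608 = 13130 L

13100 L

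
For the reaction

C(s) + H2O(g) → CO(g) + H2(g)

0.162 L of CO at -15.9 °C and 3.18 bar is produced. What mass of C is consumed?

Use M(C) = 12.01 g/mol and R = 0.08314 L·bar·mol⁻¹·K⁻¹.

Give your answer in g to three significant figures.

n(CO) = PV/RT = (3.18 × 0.162) / (0.08314 × 257.25) = 0.02409 mol
n(C) = (1/1) × 0.02409 = 0.02409 mol
m(C) = 0.02409 × 12.01 = 0.2893 g

0.289 g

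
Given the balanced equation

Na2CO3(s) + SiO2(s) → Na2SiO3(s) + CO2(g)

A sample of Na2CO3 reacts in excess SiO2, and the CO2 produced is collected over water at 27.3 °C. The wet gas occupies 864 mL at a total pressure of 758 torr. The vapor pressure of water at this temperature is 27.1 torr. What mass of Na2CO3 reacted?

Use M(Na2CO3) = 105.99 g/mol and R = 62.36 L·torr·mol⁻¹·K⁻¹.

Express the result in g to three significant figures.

P(CO2) = 758 − 27.1 = 730.9 torr
n(CO2) = PV/RT = (730.9 × 0.8640) / (62.36 × 300.45) = 0.03370 mol
n(Na2CO3) = (1/1) × 0.03370 = 0.03370 mol
m(Na2CO3) = 0.03370 × 105.99 = 3.572 g

3.57 g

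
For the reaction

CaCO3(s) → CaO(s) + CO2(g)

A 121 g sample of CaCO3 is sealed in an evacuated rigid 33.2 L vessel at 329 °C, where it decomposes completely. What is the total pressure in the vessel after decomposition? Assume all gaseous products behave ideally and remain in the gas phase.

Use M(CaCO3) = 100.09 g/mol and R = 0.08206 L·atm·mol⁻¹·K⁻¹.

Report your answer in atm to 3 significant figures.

1.80 atm

n(CaCO3) = 121 / 100.09 = 1.209 mol
n(gas produced) = (1/1) × 1.209 = 1.209 mol
P = nRT/V = 1.209 × 0.08206 × 602.15 / 33.2 = 1.799 atm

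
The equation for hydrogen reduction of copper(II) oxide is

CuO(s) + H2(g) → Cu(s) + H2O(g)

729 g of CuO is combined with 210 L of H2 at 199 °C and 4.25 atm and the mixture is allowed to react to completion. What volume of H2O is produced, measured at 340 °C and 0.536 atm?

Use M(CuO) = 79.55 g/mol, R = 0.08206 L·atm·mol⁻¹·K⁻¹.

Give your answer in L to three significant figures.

n(CuO) = 729 / 79.55 = 9.164 mol
n(H2) = PV/RT = (4.25 × 210) / (0.08206 × 472.15) = 23.04 mol
For 9.164 mol CuO, stoichiometry requires (1/1) × 9.164 = 9.164 mol H2; 23.04 mol is available, so CuO is limiting.
n(H2O) = (1/1) × 9.164 = 9.164 mol
V(H2O) = nRT/P = 9.164 × 0.08206 × 613.15 / 0.536 = 860.2 L

860 L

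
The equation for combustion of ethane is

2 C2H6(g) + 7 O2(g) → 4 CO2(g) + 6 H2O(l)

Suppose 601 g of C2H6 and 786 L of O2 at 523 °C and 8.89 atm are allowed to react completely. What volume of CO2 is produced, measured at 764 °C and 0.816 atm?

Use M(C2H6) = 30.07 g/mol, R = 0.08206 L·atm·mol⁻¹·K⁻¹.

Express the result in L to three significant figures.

4170 L

n(C2H6) = 601 / 30.07 = 19.99 mol
n(O2) = PV/RT = (8.89 × 786) / (0.08206 × 796.15) = 107.0 mol
For 19.99 mol C2H6, stoichiometry requires (7/2) × 19.99 = 69.96 mol O2; 107.0 mol is available, so C2H6 is limiting.
n(CO2) = (4/2) × 19.99 = 39.98 mol
V(CO2) = nRT/P = 39.98 × 0.08206 × 1037.15 / 0.816 = 4170 L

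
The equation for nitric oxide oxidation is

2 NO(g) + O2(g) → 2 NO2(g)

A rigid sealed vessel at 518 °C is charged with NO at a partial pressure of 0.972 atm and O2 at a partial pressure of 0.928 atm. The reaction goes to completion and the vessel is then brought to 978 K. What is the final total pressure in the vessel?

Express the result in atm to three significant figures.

1.75 atm

At constant V, partial pressures at 518 °C are proportional to moles, so apply stoichiometry directly to pressures.
P(O2) required for 0.972 atm of NO = (1/2) × 0.972 = 0.4860 atm; available 0.928 atm, so NO is limiting.
P(O2) remaining = 0.928 − (1/2) × 0.972 = 0.4420 atm
P(gaseous products) = (2)/2 × 0.972 = 0.9720 atm
P_total at 518 °C = 0.4420 + 0.9720 = 1.414 atm
Scaling to 978 K: P = 1.414 × 978/791.15 = 1.748 atm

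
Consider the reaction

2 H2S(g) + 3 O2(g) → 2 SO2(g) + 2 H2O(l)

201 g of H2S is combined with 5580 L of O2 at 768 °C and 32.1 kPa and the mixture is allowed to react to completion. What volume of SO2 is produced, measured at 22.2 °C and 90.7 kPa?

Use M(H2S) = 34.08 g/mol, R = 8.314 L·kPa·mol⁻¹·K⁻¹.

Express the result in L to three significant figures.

160 L

n(H2S) = 201 / 34.08 = 5.898 mol
n(O2) = PV/RT = (32.1 × 5580) / (8.314 × 1041.15) = 20.69 mol
For 5.898 mol H2S, stoichiometry requires (3/2) × 5.898 = 8.847 mol O2; 20.69 mol is available, so H2S is limiting.
n(SO2) = (2/2) × 5.898 = 5.898 mol
V(SO2) = nRT/P = 5.898 × 8.314 × 295.35 / 90.7 = 159.7 L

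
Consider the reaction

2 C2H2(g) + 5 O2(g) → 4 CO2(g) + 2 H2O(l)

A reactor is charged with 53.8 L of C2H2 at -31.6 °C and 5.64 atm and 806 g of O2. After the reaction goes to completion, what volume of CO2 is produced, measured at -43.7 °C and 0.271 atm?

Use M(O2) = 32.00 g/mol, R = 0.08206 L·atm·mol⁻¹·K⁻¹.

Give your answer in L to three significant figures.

n(C2H2) = PV/RT = (5.64 × 53.8) / (0.08206 × 241.55) = 15.31 mol
n(O2) = 806 / 32.00 = 25.19 mol
For 15.31 mol C2H2, stoichiometry requires (5/2) × 15.31 = 38.27 mol O2; 25.19 mol is available, so O2 is limiting.
n(CO2) = (4/5) × 25.19 = 20.15 mol
V(CO2) = nRT/P = 20.15 × 0.08206 × 229.45 / 0.271 = 1400 L

1400 L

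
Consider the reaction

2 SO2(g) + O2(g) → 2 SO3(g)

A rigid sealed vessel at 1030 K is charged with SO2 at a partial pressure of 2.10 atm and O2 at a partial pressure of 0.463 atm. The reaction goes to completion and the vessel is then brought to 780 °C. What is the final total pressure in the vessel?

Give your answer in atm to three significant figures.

At constant V, partial pressures at 1030 K are proportional to moles, so apply stoichiometry directly to pressures.
P(O2) required for 2.10 atm of SO2 = (1/2) × 2.10 = 1.050 atm; available 0.463 atm, so O2 is limiting.
P(SO2) remaining = 2.10 − (2/1) × 0.463 = 1.174 atm
P(gaseous products) = (2)/1 × 0.463 = 0.9260 atm
P_total at 1030 K = 1.174 + 0.9260 = 2.100 atm
Scaling to 780 °C: P = 2.100 × 1053.15/1030 = 2.147 atm

2.15 atm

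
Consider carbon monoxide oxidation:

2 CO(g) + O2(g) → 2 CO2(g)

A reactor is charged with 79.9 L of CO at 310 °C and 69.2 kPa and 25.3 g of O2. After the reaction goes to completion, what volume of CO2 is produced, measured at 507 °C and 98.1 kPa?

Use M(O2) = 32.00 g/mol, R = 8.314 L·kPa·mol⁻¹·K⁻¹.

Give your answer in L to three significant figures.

n(CO) = PV/RT = (69.2 × 79.9) / (8.314 × 583.15) = 1.140 mol
n(O2) = 25.3 / 32.00 = 0.7906 mol
For 1.140 mol CO, stoichiometry requires (1/2) × 1.140 = 0.5700 mol O2; 0.7906 mol is available, so CO is limiting.
n(CO2) = (2/2) × 1.140 = 1.140 mol
V(CO2) = nRT/P = 1.140 × 8.314 × 780.15 / 98.1 = 75.37 L

75.4 L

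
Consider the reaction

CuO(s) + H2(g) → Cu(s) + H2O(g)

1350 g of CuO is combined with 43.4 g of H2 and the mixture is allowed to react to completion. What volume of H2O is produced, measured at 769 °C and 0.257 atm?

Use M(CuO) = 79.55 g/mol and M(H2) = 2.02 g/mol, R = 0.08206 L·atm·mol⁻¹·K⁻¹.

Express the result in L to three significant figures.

n(CuO) = 1350 / 79.55 = 16.97 mol
n(H2) = 43.4 / 2.02 = 21.49 mol
For 16.97 mol CuO, stoichiometry requires (1/1) × 16.97 = 16.97 mol H2; 21.49 mol is available, so CuO is limiting.
n(H2O) = (1/1) × 16.97 = 16.97 mol
V(H2O) = nRT/P = 16.97 × 0.08206 × 1042.15 / 0.257 = 5647 L

5650 L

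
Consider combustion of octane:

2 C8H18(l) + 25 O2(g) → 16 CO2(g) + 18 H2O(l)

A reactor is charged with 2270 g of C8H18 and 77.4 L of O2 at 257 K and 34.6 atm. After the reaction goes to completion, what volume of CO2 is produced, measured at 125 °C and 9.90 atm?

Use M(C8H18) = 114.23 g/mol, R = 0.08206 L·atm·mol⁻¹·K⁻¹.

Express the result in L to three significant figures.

268 L

n(C8H18) = 2270 / 114.23 = 19.87 mol
n(O2) = PV/RT = (34.6 × 77.4) / (0.08206 × 257) = 127.0 mol
For 19.87 mol C8H18, stoichiometry requires (25/2) × 19.87 = 248.4 mol O2; 127.0 mol is available, so O2 is limiting.
n(CO2) = (16/25) × 127.0 = 81.28 mol
V(CO2) = nRT/P = 81.28 × 0.08206 × 398.15 / 9.90 = 268.2 L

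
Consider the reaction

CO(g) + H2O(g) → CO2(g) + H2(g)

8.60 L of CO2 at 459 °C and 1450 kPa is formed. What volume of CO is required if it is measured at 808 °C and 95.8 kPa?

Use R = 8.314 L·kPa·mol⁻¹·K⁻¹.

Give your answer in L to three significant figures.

n(CO2) = PV/RT = (1450 × 8.60) / (8.314 × 732.15) = 2.049 mol
n(CO) = (1/1) × 2.049 = 2.049 mol
V = nRT/P = 2.049 × 8.314 × 1081.15 / 95.8 = 192.3 L

192 L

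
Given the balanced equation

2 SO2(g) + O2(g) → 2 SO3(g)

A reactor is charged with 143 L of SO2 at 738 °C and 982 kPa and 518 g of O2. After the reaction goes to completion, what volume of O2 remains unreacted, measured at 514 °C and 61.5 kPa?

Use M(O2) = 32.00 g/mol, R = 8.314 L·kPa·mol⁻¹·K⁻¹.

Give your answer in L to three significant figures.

n(SO2) = PV/RT = (982 × 143) / (8.314 × 1011.15) = 16.70 mol
n(O2) = 518 / 32.00 = 16.19 mol
For 16.70 mol SO2, stoichiometry requires (1/2) × 16.70 = 8.350 mol O2; 16.19 mol is available, so SO2 is limiting.
n(O2) consumed = (1/2) × 16.70 = 8.350 mol; remaining = 16.19 − 8.350 = 7.840 mol
V(O2) = nRT/P = 7.840 × 8.314 × 787.15 / 61.5 = 834.3 L

834 L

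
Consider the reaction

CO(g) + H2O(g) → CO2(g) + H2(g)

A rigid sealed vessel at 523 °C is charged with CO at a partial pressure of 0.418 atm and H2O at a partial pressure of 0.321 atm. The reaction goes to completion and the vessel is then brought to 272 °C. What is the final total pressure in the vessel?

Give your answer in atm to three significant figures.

0.506 atm

At constant V, partial pressures at 523 °C are proportional to moles, so apply stoichiometry directly to pressures.
P(H2O) required for 0.418 atm of CO = (1/1) × 0.418 = 0.4180 atm; available 0.321 atm, so H2O is limiting.
P(CO) remaining = 0.418 − (1/1) × 0.321 = 0.09700 atm
P(gaseous products) = (1+1)/1 × 0.321 = 0.6420 atm
P_total at 523 °C = 0.09700 + 0.6420 = 0.7390 atm
Scaling to 272 °C: P = 0.7390 × 545.15/796.15 = 0.5060 atm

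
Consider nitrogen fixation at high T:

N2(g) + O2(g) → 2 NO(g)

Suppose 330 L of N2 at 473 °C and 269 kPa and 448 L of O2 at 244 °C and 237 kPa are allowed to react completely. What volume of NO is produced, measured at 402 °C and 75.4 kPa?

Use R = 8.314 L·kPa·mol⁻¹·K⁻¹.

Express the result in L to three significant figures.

2130 L

n(N2) = PV/RT = (269 × 330) / (8.314 × 746.15) = 14.31 mol
n(O2) = PV/RT = (237 × 448) / (8.314 × 517.15) = 24.69 mol
For 14.31 mol N2, stoichiometry requires (1/1) × 14.31 = 14.31 mol O2; 24.69 mol is available, so N2 is limiting.
n(NO) = (2/1) × 14.31 = 28.62 mol
V(NO) = nRT/P = 28.62 × 8.314 × 675.15 / 75.4 = 2131 L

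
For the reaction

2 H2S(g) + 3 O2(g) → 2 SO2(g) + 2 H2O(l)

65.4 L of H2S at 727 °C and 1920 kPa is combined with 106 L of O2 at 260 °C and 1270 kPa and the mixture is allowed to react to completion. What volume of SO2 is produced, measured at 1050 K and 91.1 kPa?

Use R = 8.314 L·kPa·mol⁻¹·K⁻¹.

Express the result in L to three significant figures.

1450 L

n(H2S) = PV/RT = (1920 × 65.4) / (8.314 × 1000.15) = 15.10 mol
n(O2) = PV/RT = (1270 × 106) / (8.314 × 533.15) = 30.37 mol
For 15.10 mol H2S, stoichiometry requires (3/2) × 15.10 = 22.65 mol O2; 30.37 mol is available, so H2S is limiting.
n(SO2) = (2/2) × 15.10 = 15.10 mol
V(SO2) = nRT/P = 15.10 × 8.314 × 1050 / 91.1 = 1447 L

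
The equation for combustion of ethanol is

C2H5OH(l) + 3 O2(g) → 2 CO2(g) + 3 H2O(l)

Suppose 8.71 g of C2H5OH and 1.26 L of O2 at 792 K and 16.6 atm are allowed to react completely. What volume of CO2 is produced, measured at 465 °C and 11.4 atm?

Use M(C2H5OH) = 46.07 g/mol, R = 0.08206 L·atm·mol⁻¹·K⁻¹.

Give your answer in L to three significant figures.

1.14 L

n(C2H5OH) = 8.71 / 46.07 = 0.1891 mol
n(O2) = PV/RT = (16.6 × 1.26) / (0.08206 × 792) = 0.3218 mol
For 0.1891 mol C2H5OH, stoichiometry requires (3/1) × 0.1891 = 0.5673 mol O2; 0.3218 mol is available, so O2 is limiting.
n(CO2) = (2/3) × 0.3218 = 0.2145 mol
V(CO2) = nRT/P = 0.2145 × 0.08206 × 738.15 / 11.4 = 1.140 L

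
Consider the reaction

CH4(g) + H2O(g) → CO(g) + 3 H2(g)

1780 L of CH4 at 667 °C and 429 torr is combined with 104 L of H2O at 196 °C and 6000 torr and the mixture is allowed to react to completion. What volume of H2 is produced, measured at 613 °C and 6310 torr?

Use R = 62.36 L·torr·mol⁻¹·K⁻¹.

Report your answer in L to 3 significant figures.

n(CH4) = PV/RT = (429 × 1780) / (62.36 × 940.15) = 13.02 mol
n(H2O) = PV/RT = (6000 × 104) / (62.36 × 469.15) = 21.33 mol
For 13.02 mol CH4, stoichiometry requires (1/1) × 13.02 = 13.02 mol H2O; 21.33 mol is available, so CH4 is limiting.
n(H2) = (3/1) × 13.02 = 39.06 mol
V(H2) = nRT/P = 39.06 × 62.36 × 886.15 / 6310 = 342.1 L

342 L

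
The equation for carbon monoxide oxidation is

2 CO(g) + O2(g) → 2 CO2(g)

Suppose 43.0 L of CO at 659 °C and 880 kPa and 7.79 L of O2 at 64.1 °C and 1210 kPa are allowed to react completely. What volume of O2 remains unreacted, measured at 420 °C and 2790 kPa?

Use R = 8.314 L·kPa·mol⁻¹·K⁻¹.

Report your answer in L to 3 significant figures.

n(CO) = PV/RT = (880 × 43.0) / (8.314 × 932.15) = 4.883 mol
n(O2) = PV/RT = (1210 × 7.79) / (8.314 × 337.25) = 3.362 mol
For 4.883 mol CO, stoichiometry requires (1/2) × 4.883 = 2.442 mol O2; 3.362 mol is available, so CO is limiting.
n(O2) consumed = (1/2) × 4.883 = 2.442 mol; remaining = 3.362 − 2.442 = 0.9200 mol
V(O2) = nRT/P = 0.9200 × 8.314 × 693.15 / 2790 = 1.900 L

1.90 L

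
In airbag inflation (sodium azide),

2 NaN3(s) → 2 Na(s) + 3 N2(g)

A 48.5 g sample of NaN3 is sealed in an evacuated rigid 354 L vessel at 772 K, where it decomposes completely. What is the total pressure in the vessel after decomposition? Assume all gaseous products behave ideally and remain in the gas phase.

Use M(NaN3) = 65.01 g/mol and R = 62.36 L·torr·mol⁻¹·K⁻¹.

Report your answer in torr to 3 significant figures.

152 torr

n(NaN3) = 48.5 / 65.01 = 0.7460 mol
n(gas produced) = (3/2) × 0.7460 = 1.119 mol
P = nRT/V = 1.119 × 62.36 × 772 / 354 = 152.2 torr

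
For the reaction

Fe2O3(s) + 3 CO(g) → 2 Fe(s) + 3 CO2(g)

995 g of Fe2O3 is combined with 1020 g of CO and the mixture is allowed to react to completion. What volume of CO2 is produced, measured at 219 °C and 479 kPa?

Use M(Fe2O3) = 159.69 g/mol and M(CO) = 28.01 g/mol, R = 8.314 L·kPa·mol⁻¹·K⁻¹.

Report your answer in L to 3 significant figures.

160 L

n(Fe2O3) = 995 / 159.69 = 6.231 mol
n(CO) = 1020 / 28.01 = 36.42 mol
For 6.231 mol Fe2O3, stoichiometry requires (3/1) × 6.231 = 18.69 mol CO; 36.42 mol is available, so Fe2O3 is limiting.
n(CO2) = (3/1) × 6.231 = 18.69 mol
V(CO2) = nRT/P = 18.69 × 8.314 × 492.15 / 479 = 159.7 L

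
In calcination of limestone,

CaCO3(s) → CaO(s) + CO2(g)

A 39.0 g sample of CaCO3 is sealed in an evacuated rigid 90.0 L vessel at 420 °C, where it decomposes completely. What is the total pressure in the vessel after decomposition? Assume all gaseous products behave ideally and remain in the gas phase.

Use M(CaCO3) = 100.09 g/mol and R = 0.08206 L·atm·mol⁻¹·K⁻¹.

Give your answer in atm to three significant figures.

0.246 atm

n(CaCO3) = 39.0 / 100.09 = 0.3896 mol
n(gas produced) = (1/1) × 0.3896 = 0.3896 mol
P = nRT/V = 0.3896 × 0.08206 × 693.15 / 90.0 = 0.2462 atm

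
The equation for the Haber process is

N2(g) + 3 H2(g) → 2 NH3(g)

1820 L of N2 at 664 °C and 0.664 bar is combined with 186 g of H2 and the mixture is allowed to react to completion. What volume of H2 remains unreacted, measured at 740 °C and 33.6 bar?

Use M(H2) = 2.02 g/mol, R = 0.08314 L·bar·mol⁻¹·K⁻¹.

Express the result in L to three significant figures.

n(N2) = PV/RT = (0.664 × 1820) / (0.08314 × 937.15) = 15.51 mol
n(H2) = 186 / 2.02 = 92.08 mol
For 15.51 mol N2, stoichiometry requires (3/1) × 15.51 = 46.53 mol H2; 92.08 mol is available, so N2 is limiting.
n(H2) consumed = (3/1) × 15.51 = 46.53 mol; remaining = 92.08 − 46.53 = 45.55 mol
V(H2) = nRT/P = 45.55 × 0.08314 × 1013.15 / 33.6 = 114.2 L

114 L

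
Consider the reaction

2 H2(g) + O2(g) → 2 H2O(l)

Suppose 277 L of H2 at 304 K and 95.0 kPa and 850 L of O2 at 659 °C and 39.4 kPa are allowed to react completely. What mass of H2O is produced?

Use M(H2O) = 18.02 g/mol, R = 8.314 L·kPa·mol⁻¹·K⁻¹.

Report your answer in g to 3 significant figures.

n(H2) = PV/RT = (95.0 × 277) / (8.314 × 304) = 10.41 mol
n(O2) = PV/RT = (39.4 × 850) / (8.314 × 932.15) = 4.321 mol
For 10.41 mol H2, stoichiometry requires (1/2) × 10.41 = 5.205 mol O2; 4.321 mol is available, so O2 is limiting.
n(H2O) = (2/1) × 4.321 = 8.642 mol
m(H2O) = 8.642 × 18.02 = 155.7 g

156 g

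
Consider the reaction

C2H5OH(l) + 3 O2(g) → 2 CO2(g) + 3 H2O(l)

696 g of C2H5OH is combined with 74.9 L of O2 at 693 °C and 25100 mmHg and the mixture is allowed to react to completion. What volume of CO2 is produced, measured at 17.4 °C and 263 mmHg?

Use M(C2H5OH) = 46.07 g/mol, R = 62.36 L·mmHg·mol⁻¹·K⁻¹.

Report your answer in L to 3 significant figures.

n(C2H5OH) = 696 / 46.07 = 15.11 mol
n(O2) = PV/RT = (25100 × 74.9) / (62.36 × 966.15) = 31.20 mol
For 15.11 mol C2H5OH, stoichiometry requires (3/1) × 15.11 = 45.33 mol O2; 31.20 mol is available, so O2 is limiting.
n(CO2) = (2/3) × 31.20 = 20.80 mol
V(CO2) = nRT/P = 20.80 × 62.36 × 290.55 / 263 = 1433 L

1430 L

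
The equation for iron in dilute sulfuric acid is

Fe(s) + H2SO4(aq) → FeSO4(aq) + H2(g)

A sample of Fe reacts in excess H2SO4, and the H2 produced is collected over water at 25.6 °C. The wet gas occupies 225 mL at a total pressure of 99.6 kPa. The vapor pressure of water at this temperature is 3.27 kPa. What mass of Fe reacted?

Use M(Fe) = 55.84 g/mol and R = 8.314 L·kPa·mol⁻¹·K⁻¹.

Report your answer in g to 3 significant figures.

P(H2) = 99.6 − 3.27 = 96.33 kPa
n(H2) = PV/RT = (96.33 × 0.2250) / (8.314 × 298.75) = 0.008726 mol
n(Fe) = (1/1) × 0.008726 = 0.008726 mol
m(Fe) = 0.008726 × 55.84 = 0.4873 g

0.487 g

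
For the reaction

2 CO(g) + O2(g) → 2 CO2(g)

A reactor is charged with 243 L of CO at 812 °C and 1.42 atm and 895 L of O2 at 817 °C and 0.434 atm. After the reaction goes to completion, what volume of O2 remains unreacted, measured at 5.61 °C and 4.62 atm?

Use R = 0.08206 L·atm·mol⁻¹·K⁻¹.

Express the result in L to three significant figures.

n(CO) = PV/RT = (1.42 × 243) / (0.08206 × 1085.15) = 3.875 mol
n(O2) = PV/RT = (0.434 × 895) / (0.08206 × 1090.15) = 4.342 mol
For 3.875 mol CO, stoichiometry requires (1/2) × 3.875 = 1.938 mol O2; 4.342 mol is available, so CO is limiting.
n(O2) consumed = (1/2) × 3.875 = 1.938 mol; remaining = 4.342 − 1.938 = 2.404 mol
V(O2) = nRT/P = 2.404 × 0.08206 × 278.76 / 4.62 = 11.90 L

11.9 L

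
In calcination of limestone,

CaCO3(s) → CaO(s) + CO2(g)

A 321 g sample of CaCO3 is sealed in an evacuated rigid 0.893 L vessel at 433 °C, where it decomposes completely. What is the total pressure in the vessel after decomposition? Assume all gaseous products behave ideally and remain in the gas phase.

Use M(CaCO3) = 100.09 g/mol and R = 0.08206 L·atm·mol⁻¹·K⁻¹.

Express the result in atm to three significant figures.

n(CaCO3) = 321 / 100.09 = 3.207 mol
n(gas produced) = (1/1) × 3.207 = 3.207 mol
P = nRT/V = 3.207 × 0.08206 × 706.15 / 0.893 = 208.1 atm

208 atm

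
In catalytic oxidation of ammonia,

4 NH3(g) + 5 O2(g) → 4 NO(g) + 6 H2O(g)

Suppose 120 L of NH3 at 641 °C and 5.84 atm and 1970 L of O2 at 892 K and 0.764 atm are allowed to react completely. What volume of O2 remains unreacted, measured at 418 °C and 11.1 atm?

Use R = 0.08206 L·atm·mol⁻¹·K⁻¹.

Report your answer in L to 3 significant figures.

n(NH3) = PV/RT = (5.84 × 120) / (0.08206 × 914.15) = 9.342 mol
n(O2) = PV/RT = (0.764 × 1970) / (0.08206 × 892) = 20.56 mol
For 9.342 mol NH3, stoichiometry requires (5/4) × 9.342 = 11.68 mol O2; 20.56 mol is available, so NH3 is limiting.
n(O2) consumed = (5/4) × 9.342 = 11.68 mol; remaining = 20.56 − 11.68 = 8.880 mol
V(O2) = nRT/P = 8.880 × 0.08206 × 691.15 / 11.1 = 45.37 L

45.4 L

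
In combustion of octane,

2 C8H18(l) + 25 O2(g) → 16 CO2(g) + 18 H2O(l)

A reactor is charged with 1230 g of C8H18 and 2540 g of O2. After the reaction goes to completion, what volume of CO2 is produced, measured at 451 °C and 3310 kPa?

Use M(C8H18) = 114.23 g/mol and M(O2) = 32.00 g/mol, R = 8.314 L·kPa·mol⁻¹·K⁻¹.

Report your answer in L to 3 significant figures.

n(C8H18) = 1230 / 114.23 = 10.77 mol
n(O2) = 2540 / 32.00 = 79.38 mol
For 10.77 mol C8H18, stoichiometry requires (25/2) × 10.77 = 134.6 mol O2; 79.38 mol is available, so O2 is limiting.
n(CO2) = (16/25) × 79.38 = 50.80 mol
V(CO2) = nRT/P = 50.80 × 8.314 × 724.15 / 3310 = 92.40 L

92.4 L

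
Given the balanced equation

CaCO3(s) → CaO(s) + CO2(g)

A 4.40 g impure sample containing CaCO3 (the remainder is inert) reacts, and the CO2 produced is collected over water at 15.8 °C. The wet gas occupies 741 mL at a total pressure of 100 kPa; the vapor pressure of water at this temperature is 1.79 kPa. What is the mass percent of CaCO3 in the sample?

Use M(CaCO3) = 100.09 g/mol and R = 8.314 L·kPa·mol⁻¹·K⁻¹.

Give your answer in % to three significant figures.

68.9 %

P(CO2) = 100 − 1.79 = 98.21 kPa
n(CO2) = PV/RT = (98.21 × 0.7410) / (8.314 × 288.95) = 0.03029 mol
n(CaCO3) = (1/1) × 0.03029 = 0.03029 mol
m(CaCO3) = 0.03029 × 100.09 = 3.032 g
%CaCO3 = 3.032 / 4.40 × 100 = 68.91%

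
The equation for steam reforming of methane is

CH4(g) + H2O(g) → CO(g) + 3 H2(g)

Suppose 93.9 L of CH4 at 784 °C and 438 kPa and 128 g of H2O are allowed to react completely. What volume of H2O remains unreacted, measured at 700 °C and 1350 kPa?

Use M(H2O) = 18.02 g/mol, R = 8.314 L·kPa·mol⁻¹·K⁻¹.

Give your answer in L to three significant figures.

n(CH4) = PV/RT = (438 × 93.9) / (8.314 × 1057.15) = 4.679 mol
n(H2O) = 128 / 18.02 = 7.103 mol
For 4.679 mol CH4, stoichiometry requires (1/1) × 4.679 = 4.679 mol H2O; 7.103 mol is available, so CH4 is limiting.
n(H2O) consumed = (1/1) × 4.679 = 4.679 mol; remaining = 7.103 − 4.679 = 2.424 mol
V(H2O) = nRT/P = 2.424 × 8.314 × 973.15 / 1350 = 14.53 L

14.5 L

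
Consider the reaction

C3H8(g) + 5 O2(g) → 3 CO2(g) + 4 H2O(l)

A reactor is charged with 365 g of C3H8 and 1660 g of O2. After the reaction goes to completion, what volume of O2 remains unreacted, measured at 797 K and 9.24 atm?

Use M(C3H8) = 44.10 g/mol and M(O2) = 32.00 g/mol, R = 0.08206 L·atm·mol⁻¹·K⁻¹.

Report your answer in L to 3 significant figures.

n(C3H8) = 365 / 44.10 = 8.277 mol
n(O2) = 1660 / 32.00 = 51.88 mol
For 8.277 mol C3H8, stoichiometry requires (5/1) × 8.277 = 41.38 mol O2; 51.88 mol is available, so C3H8 is limiting.
n(O2) consumed = (5/1) × 8.277 = 41.38 mol; remaining = 51.88 − 41.38 = 10.50 mol
V(O2) = nRT/P = 10.50 × 0.08206 × 797 / 9.24 = 74.32 L

74.3 L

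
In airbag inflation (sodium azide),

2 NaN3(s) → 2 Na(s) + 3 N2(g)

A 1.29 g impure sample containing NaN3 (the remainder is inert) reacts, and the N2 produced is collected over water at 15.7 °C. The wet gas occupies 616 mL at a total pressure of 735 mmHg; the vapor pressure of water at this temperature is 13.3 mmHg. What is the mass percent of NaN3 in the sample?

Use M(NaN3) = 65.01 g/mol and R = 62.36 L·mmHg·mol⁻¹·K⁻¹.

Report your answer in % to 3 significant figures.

P(N2) = 735 − 13.3 = 721.7 mmHg
n(N2) = PV/RT = (721.7 × 0.6160) / (62.36 × 288.85) = 0.02468 mol
n(NaN3) = (2/3) × 0.02468 = 0.01645 mol
m(NaN3) = 0.01645 × 65.01 = 1.069 g
%NaN3 = 1.069 / 1.29 × 100 = 82.87%

82.9 %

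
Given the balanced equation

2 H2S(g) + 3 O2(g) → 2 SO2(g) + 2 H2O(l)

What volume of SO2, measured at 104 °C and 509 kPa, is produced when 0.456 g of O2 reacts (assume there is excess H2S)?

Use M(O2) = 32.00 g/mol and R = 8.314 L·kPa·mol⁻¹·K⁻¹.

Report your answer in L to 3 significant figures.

n(O2) = 0.4560 / 32.00 = 0.01425 mol
n(SO2) = (2/3) × 0.01425 = 0.009500 mol
V = nRT/P = 0.009500 × 8.314 × 377.15 / 509 = 0.05852 L

0.0585 L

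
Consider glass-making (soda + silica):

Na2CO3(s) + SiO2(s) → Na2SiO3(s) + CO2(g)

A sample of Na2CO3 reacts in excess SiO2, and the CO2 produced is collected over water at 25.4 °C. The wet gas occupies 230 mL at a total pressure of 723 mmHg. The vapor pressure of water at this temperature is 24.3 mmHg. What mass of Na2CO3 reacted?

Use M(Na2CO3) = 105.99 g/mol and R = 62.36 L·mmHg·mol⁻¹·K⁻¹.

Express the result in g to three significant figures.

P(CO2) = 723 − 24.3 = 698.7 mmHg
n(CO2) = PV/RT = (698.7 × 0.2300) / (62.36 × 298.55) = 0.008632 mol
n(Na2CO3) = (1/1) × 0.008632 = 0.008632 mol
m(Na2CO3) = 0.008632 × 105.99 = 0.9149 g

0.915 g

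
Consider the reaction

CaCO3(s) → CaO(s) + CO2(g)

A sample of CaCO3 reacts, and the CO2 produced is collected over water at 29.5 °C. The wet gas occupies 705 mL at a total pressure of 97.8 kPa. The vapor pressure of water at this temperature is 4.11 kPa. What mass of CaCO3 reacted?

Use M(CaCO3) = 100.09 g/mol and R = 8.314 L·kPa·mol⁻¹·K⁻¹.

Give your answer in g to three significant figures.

P(CO2) = 97.8 − 4.11 = 93.69 kPa
n(CO2) = PV/RT = (93.69 × 0.7050) / (8.314 × 302.65) = 0.02625 mol
n(CaCO3) = (1/1) × 0.02625 = 0.02625 mol
m(CaCO3) = 0.02625 × 100.09 = 2.627 g

2.63 g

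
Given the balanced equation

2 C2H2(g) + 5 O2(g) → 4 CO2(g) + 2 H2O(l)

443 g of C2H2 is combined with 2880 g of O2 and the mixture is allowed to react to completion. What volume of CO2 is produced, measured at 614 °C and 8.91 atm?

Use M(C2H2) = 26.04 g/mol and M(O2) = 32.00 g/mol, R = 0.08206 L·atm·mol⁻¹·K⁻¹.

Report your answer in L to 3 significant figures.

n(C2H2) = 443 / 26.04 = 17.01 mol
n(O2) = 2880 / 32.00 = 90.00 mol
For 17.01 mol C2H2, stoichiometry requires (5/2) × 17.01 = 42.53 mol O2; 90.00 mol is available, so C2H2 is limiting.
n(CO2) = (4/2) × 17.01 = 34.02 mol
V(CO2) = nRT/P = 34.02 × 0.08206 × 887.15 / 8.91 = 278.0 L

278 L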